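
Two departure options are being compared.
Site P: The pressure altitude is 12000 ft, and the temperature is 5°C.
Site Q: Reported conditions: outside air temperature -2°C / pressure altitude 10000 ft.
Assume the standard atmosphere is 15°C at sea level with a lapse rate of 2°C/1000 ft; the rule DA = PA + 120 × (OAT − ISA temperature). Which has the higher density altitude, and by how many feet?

Site P by 3320 ft

Site P: ISA temp = -9°C, deviation +14°C, DA = 12000 + 120 × 14 = 13680 ft.
Site Q: ISA temp = -5°C, deviation +3°C, DA = 10000 + 120 × 3 = 10360 ft.
Site P is higher by 13680 − 10360 = 3320 ft.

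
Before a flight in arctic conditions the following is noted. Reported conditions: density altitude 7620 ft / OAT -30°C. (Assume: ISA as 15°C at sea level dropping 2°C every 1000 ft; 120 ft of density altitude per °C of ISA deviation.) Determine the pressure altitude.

DA = PA + 120 × (OAT − (15 − 2·PA/1000)) = PA + 120·OAT − 1800 + 0.24·PA = 1.24·PA + 120·OAT − 1800.
So 1.24·PA = 7620 − 120 × (-30) + 1800 = 13020.
PA = 13020 / 1.24 = 10500 ft.

10500 ft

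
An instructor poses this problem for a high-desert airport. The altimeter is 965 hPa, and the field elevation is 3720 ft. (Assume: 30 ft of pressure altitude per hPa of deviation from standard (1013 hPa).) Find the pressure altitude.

Pressure correction = (1013 − 965) × 30 = +1440 ft.
Pressure altitude = 3720 + (+1440) = 5160 ft.

5160 ft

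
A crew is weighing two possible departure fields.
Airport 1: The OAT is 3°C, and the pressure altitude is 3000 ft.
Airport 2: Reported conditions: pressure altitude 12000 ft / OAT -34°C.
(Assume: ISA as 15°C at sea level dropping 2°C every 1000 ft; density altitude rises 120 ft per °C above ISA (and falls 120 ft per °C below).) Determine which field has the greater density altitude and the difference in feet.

Airport 1: ISA temp = 9°C, deviation -6°C, DA = 3000 + 120 × (-6) = 2280 ft.
Airport 2: ISA temp = -9°C, deviation -25°C, DA = 12000 + 120 × (-25) = 9000 ft.
Airport 2 is higher by 9000 − 2280 = 6720 ft.

Airport 2 by 6720 ft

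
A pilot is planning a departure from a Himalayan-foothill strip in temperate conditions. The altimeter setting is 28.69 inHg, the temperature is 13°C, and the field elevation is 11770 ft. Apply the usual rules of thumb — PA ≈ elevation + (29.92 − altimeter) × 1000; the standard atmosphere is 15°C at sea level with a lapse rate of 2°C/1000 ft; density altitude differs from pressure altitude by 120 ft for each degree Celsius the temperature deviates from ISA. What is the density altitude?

Pressure altitude = 11770 + (29.92 − 28.69) × 1000 = 11770 + (+1230) = 13000 ft.
ISA temperature at 13000 ft = 15 − 2 × (13000/1000) = -11°C.
ISA deviation = 13 − (-11) = +24°C.
Density altitude = 13000 + 120 × (24) = 15880 ft.

15880 ft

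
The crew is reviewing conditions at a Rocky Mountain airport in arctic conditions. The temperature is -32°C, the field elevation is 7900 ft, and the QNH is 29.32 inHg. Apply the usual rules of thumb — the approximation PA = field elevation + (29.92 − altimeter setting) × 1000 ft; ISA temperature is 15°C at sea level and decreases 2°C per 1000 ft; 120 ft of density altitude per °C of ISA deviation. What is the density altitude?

4900 ft

Pressure altitude = 7900 + (29.92 − 29.32) × 1000 = 7900 + (+600) = 8500 ft.
ISA temperature at 8500 ft = 15 − 2 × (8500/1000) = -2°C.
ISA deviation = -32 − (-2) = -30°C.
Density altitude = 8500 + 120 × (-30) = 4900 ft.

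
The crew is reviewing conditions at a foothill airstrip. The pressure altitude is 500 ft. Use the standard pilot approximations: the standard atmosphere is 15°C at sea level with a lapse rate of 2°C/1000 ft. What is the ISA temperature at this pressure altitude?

ISA temperature = 15 − 2 × (500/1000) = 15 − 1 = 14°C.

14°C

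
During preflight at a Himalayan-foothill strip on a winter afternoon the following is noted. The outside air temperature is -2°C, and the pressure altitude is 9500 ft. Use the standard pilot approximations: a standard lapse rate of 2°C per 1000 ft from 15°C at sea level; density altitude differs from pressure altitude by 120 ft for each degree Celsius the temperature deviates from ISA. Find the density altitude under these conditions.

ISA temperature at 9500 ft = 15 − 2 × (9500/1000) = -4°C.
ISA deviation = -2 − (-4) = +2°C.
Density altitude = 9500 + 120 × (2) = 9500 + (+240) = 9740 ft.

9740 ft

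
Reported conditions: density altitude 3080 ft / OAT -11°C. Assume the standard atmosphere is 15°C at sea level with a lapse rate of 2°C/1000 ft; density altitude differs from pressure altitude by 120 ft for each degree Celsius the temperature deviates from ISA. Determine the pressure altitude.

DA = PA + 120 × (OAT − (15 − 2·PA/1000)) = PA + 120·OAT − 1800 + 0.24·PA = 1.24·PA + 120·OAT − 1800.
So 1.24·PA = 3080 − 120 × (-11) + 1800 = 6200.
PA = 6200 / 1.24 = 5000 ft.

5000 ft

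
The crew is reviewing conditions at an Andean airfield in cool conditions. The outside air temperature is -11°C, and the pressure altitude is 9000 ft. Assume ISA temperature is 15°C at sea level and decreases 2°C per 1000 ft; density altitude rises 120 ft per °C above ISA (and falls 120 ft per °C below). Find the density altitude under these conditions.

ISA temperature at 9000 ft = 15 − 2 × (9000/1000) = -3°C.
ISA deviation = -11 − (-3) = -8°C.
Density altitude = 9000 + 120 × (-8) = 9000 + (-960) = 8040 ft.

8040 ft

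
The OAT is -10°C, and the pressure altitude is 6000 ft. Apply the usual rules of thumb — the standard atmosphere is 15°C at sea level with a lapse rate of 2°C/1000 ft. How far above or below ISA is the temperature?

ISA-13°C

ISA temperature at 6000 ft = 15 − 2 × (6000/1000) = 3°C.
Deviation = OAT − ISA = -10 − 3 = -13°C.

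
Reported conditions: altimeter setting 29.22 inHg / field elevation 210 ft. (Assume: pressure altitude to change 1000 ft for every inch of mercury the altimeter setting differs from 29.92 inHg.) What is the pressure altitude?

910 ft

Pressure correction = (29.92 − 29.22) × 1000 = +700 ft.
Pressure altitude = 210 + (+700) = 910 ft.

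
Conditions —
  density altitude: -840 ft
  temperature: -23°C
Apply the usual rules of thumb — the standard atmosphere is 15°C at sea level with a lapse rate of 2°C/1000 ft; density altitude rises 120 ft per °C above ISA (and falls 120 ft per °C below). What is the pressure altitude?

3000 ft

DA = PA + 120 × (OAT − (15 − 2·PA/1000)) = PA + 120·OAT − 1800 + 0.24·PA = 1.24·PA + 120·OAT − 1800.
So 1.24·PA = -840 − 120 × (-23) + 1800 = 3720.
PA = 3720 / 1.24 = 3000 ft.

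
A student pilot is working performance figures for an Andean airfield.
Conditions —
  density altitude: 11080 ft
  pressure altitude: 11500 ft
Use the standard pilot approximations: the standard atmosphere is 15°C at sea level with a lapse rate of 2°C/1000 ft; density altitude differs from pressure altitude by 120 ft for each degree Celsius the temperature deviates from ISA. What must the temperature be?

-11.5°C

Density altitude − pressure altitude = 11080 − 11500 = -420 ft.
At 120 ft/°C that is an ISA deviation of -420/120 = -3.5°C.
ISA temperature at 11500 ft = 15 − 2 × (11500/1000) = -8°C.
OAT = ISA + deviation = -8 + (-3.5) = -11.5°C.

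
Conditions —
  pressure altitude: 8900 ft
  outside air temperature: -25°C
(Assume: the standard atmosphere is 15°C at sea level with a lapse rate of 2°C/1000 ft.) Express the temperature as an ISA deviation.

ISA-22.2°C

ISA temperature at 8900 ft = 15 − 2 × (8900/1000) = -2.8°C.
Deviation = OAT − ISA = -25 − (-2.8) = -22.2°C.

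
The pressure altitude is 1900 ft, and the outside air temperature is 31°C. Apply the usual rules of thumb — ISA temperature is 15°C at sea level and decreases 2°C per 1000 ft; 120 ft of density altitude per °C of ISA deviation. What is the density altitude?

4276 ft

ISA temperature at 1900 ft = 15 − 2 × (1900/1000) = 11.2°C.
ISA deviation = 31 − 11.2 = +19.8°C.
Density altitude = 1900 + 120 × (19.8) = 1900 + (+2376) = 4276 ft.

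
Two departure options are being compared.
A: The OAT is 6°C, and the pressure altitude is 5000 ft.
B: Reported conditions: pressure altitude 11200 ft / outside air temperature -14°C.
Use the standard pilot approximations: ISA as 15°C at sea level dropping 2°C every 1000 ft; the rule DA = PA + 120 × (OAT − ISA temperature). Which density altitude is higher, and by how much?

B by 5288 ft

A: ISA temp = 5°C, deviation +1°C, DA = 5000 + 120 × 1 = 5120 ft.
B: ISA temp = -7.4°C, deviation -6.6°C, DA = 11200 + 120 × (-6.6) = 10408 ft.
B is higher by 10408 − 5120 = 5288 ft.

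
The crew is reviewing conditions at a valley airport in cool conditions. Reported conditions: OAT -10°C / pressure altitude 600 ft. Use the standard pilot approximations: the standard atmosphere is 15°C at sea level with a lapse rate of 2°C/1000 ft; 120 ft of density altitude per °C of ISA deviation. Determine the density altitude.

ISA temperature at 600 ft = 15 − 2 × (600/1000) = 13.8°C.
ISA deviation = -10 − 13.8 = -23.8°C.
Density altitude = 600 + 120 × (-23.8) = 600 + (-2856) = -2256 ft.

-2256 ft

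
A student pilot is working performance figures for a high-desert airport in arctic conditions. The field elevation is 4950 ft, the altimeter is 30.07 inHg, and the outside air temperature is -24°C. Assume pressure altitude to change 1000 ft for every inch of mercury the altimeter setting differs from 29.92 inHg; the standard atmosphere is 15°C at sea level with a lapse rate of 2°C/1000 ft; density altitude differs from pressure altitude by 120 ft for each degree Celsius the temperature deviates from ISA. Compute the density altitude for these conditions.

1272 ft

Pressure altitude = 4950 + (29.92 − 30.07) × 1000 = 4950 + (-150) = 4800 ft.
ISA temperature at 4800 ft = 15 − 2 × (4800/1000) = 5.4°C.
ISA deviation = -24 − 5.4 = -29.4°C.
Density altitude = 4800 + 120 × (-29.4) = 1272 ft.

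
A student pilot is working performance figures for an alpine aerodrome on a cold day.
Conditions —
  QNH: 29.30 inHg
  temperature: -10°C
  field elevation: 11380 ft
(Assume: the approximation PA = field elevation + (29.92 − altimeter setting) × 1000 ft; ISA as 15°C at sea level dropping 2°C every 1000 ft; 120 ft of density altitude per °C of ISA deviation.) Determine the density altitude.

Pressure altitude = 11380 + (29.92 − 29.30) × 1000 = 11380 + (+620) = 12000 ft.
ISA temperature at 12000 ft = 15 − 2 × (12000/1000) = -9°C.
ISA deviation = -10 − (-9) = -1°C.
Density altitude = 12000 + 120 × (-1) = 11880 ft.

11880 ft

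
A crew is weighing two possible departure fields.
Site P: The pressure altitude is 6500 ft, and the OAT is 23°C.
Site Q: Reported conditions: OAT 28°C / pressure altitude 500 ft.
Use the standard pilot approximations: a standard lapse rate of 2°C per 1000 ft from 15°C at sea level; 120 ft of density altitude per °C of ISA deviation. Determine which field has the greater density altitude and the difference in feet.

Site P: ISA temp = 2°C, deviation +21°C, DA = 6500 + 120 × 21 = 9020 ft.
Site Q: ISA temp = 14°C, deviation +14°C, DA = 500 + 120 × 14 = 2180 ft.
Site P is higher by 9020 − 2180 = 6840 ft.

Site P by 6840 ft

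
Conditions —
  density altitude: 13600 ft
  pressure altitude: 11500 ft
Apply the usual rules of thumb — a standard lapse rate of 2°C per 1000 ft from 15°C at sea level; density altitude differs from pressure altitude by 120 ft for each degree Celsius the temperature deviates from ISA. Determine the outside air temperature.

Density altitude − pressure altitude = 13600 − 11500 = +2100 ft.
At 120 ft/°C that is an ISA deviation of 2100/120 = +17.5°C.
ISA temperature at 11500 ft = 15 − 2 × (11500/1000) = -8°C.
OAT = ISA + deviation = -8 + (+17.5) = 9.5°C.

9.5°C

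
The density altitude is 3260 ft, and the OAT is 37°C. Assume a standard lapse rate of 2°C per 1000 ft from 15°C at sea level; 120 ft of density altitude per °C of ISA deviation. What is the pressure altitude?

500 ft

DA = PA + 120 × (OAT − (15 − 2·PA/1000)) = PA + 120·OAT − 1800 + 0.24·PA = 1.24·PA + 120·OAT − 1800.
So 1.24·PA = 3260 − 120 × 37 + 1800 = 620.
PA = 620 / 1.24 = 500 ft.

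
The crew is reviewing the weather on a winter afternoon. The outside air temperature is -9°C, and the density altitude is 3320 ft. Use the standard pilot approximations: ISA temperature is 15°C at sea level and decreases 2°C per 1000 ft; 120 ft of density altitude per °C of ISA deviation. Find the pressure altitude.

DA = PA + 120 × (OAT − (15 − 2·PA/1000)) = PA + 120·OAT − 1800 + 0.24·PA = 1.24·PA + 120·OAT − 1800.
So 1.24·PA = 3320 − 120 × (-9) + 1800 = 6200.
PA = 6200 / 1.24 = 5000 ft.

5000 ft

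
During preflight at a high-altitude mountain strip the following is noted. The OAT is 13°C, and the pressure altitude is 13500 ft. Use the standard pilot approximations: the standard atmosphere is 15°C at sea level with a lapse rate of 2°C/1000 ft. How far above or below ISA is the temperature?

ISA+25°C

ISA temperature at 13500 ft = 15 − 2 × (13500/1000) = -12°C.
Deviation = OAT − ISA = 13 − (-12) = +25°C.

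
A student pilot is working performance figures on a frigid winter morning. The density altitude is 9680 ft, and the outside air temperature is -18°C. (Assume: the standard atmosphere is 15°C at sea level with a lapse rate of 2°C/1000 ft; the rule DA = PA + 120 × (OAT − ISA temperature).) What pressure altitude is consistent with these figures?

11000 ft

DA = PA + 120 × (OAT − (15 − 2·PA/1000)) = PA + 120·OAT − 1800 + 0.24·PA = 1.24·PA + 120·OAT − 1800.
So 1.24·PA = 9680 − 120 × (-18) + 1800 = 13640.
PA = 13640 / 1.24 = 11000 ft.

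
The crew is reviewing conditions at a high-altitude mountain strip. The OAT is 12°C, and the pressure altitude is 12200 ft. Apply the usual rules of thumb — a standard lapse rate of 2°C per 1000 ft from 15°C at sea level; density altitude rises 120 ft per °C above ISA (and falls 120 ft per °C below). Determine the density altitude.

14768 ft

ISA temperature at 12200 ft = 15 − 2 × (12200/1000) = -9.4°C.
ISA deviation = 12 − (-9.4) = +21.4°C.
Density altitude = 12200 + 120 × (21.4) = 12200 + (+2568) = 14768 ft.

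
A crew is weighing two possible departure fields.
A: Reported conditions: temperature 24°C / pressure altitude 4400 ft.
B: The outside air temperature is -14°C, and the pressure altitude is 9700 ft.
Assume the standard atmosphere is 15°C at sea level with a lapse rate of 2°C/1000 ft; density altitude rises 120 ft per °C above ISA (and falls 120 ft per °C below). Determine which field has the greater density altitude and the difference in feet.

B by 2012 ft

A: ISA temp = 6.2°C, deviation +17.8°C, DA = 4400 + 120 × 17.8 = 6536 ft.
B: ISA temp = -4.4°C, deviation -9.6°C, DA = 9700 + 120 × (-9.6) = 8548 ft.
B is higher by 8548 − 6536 = 2012 ft.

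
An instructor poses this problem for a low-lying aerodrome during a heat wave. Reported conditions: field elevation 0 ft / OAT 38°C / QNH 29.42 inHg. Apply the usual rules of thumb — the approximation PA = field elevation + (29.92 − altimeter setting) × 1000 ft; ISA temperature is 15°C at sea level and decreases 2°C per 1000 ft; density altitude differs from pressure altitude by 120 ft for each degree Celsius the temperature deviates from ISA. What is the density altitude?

Pressure altitude = 0 + (29.92 − 29.42) × 1000 = 0 + (+500) = 500 ft.
ISA temperature at 500 ft = 15 − 2 × (500/1000) = 14°C.
ISA deviation = 38 − 14 = +24°C.
Density altitude = 500 + 120 × (24) = 3380 ft.

3380 ft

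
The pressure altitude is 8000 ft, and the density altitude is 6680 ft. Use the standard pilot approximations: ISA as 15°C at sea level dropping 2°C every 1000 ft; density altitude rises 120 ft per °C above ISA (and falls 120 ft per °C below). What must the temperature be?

-12°C

Density altitude − pressure altitude = 6680 − 8000 = -1320 ft.
At 120 ft/°C that is an ISA deviation of -1320/120 = -11°C.
ISA temperature at 8000 ft = 15 − 2 × (8000/1000) = -1°C.
OAT = ISA + deviation = -1 + (-11) = -12°C.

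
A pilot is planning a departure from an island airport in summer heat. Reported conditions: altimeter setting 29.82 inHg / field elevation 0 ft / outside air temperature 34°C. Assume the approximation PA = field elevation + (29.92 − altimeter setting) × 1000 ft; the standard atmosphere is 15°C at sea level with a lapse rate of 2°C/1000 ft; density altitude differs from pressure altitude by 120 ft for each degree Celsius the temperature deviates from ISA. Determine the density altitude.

Pressure altitude = 0 + (29.92 − 29.82) × 1000 = 0 + (+100) = 100 ft.
ISA temperature at 100 ft = 15 − 2 × (100/1000) = 14.8°C.
ISA deviation = 34 − 14.8 = +19.2°C.
Density altitude = 100 + 120 × (19.2) = 2404 ft.

2404 ft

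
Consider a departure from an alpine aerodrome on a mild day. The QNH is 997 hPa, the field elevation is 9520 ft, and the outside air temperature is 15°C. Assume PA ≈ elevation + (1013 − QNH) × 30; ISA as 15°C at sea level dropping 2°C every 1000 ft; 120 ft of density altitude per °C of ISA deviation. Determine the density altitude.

Pressure altitude = 9520 + (1013 − 997) × 30 = 9520 + (+480) = 10000 ft.
ISA temperature at 10000 ft = 15 − 2 × (10000/1000) = -5°C.
ISA deviation = 15 − (-5) = +20°C.
Density altitude = 10000 + 120 × (20) = 12400 ft.

12400 ft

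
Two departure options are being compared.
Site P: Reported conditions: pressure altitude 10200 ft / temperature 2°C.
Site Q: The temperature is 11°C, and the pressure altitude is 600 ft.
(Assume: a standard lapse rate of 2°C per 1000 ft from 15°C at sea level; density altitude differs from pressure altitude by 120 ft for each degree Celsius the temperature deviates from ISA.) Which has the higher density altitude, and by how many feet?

Site P: ISA temp = -5.4°C, deviation +7.4°C, DA = 10200 + 120 × 7.4 = 11088 ft.
Site Q: ISA temp = 13.8°C, deviation -2.8°C, DA = 600 + 120 × (-2.8) = 264 ft.
Site P is higher by 11088 − 264 = 10824 ft.

Site P by 10824 ft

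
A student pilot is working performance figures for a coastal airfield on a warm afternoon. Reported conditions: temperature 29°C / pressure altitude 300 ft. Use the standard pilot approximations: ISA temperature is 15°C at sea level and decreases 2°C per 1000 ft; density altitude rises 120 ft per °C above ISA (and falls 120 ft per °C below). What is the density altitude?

2052 ft

ISA temperature at 300 ft = 15 − 2 × (300/1000) = 14.4°C.
ISA deviation = 29 − 14.4 = +14.6°C.
Density altitude = 300 + 120 × (14.6) = 300 + (+1752) = 2052 ft.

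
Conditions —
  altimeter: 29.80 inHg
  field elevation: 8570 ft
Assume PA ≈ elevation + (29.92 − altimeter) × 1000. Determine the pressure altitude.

8690 ft

Pressure correction = (29.92 − 29.80) × 1000 = +120 ft.
Pressure altitude = 8570 + (+120) = 8690 ft.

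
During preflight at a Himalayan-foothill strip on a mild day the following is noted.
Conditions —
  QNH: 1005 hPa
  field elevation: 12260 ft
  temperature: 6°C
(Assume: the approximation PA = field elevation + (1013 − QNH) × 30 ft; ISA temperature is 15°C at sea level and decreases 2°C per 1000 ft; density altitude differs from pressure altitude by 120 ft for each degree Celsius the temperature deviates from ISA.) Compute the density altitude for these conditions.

14420 ft

Pressure altitude = 12260 + (1013 − 1005) × 30 = 12260 + (+240) = 12500 ft.
ISA temperature at 12500 ft = 15 − 2 × (12500/1000) = -10°C.
ISA deviation = 6 − (-10) = +16°C.
Density altitude = 12500 + 120 × (16) = 14420 ft.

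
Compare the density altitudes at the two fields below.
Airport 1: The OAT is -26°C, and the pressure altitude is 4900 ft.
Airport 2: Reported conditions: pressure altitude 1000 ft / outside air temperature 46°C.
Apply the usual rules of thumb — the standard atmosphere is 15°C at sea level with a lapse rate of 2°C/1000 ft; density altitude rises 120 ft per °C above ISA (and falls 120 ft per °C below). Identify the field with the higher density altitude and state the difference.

Airport 2 by 3804 ft

Airport 1: ISA temp = 5.2°C, deviation -31.2°C, DA = 4900 + 120 × (-31.2) = 1156 ft.
Airport 2: ISA temp = 13°C, deviation +33°C, DA = 1000 + 120 × 33 = 4960 ft.
Airport 2 is higher by 4960 − 1156 = 3804 ft.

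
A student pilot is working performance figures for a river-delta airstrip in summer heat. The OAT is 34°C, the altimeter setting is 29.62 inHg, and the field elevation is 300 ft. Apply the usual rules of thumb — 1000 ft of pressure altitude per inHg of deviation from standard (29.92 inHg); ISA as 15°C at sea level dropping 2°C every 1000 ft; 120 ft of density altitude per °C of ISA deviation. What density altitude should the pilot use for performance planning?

Pressure altitude = 300 + (29.92 − 29.62) × 1000 = 300 + (+300) = 600 ft.
ISA temperature at 600 ft = 15 − 2 × (600/1000) = 13.8°C.
ISA deviation = 34 − 13.8 = +20.2°C.
Density altitude = 600 + 120 × (20.2) = 3024 ft.

3024 ft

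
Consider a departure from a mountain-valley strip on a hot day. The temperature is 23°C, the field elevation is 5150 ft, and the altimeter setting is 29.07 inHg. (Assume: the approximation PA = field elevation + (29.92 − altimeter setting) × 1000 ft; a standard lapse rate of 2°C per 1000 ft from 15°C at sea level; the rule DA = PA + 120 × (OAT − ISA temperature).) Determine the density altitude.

Pressure altitude = 5150 + (29.92 − 29.07) × 1000 = 5150 + (+850) = 6000 ft.
ISA temperature at 6000 ft = 15 − 2 × (6000/1000) = 3°C.
ISA deviation = 23 − 3 = +20°C.
Density altitude = 6000 + 120 × (20) = 8400 ft.

8400 ft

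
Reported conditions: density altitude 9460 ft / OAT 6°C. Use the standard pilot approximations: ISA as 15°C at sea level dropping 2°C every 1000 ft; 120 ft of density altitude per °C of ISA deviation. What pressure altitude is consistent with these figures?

DA = PA + 120 × (OAT − (15 − 2·PA/1000)) = PA + 120·OAT − 1800 + 0.24·PA = 1.24·PA + 120·OAT − 1800.
So 1.24·PA = 9460 − 120 × 6 + 1800 = 10540.
PA = 10540 / 1.24 = 8500 ft.

8500 ft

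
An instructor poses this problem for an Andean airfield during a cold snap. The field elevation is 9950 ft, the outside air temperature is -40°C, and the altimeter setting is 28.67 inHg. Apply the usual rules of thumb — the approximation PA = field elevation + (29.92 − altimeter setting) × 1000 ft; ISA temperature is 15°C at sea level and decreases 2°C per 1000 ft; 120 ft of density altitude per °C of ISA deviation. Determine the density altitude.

7288 ft

Pressure altitude = 9950 + (29.92 − 28.67) × 1000 = 9950 + (+1250) = 11200 ft.
ISA temperature at 11200 ft = 15 − 2 × (11200/1000) = -7.4°C.
ISA deviation = -40 − (-7.4) = -32.6°C.
Density altitude = 11200 + 120 × (-32.6) = 7288 ft.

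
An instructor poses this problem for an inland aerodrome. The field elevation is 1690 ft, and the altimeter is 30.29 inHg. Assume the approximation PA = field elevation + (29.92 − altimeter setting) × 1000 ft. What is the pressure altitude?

1320 ft

Pressure correction = (29.92 − 30.29) × 1000 = -370 ft.
Pressure altitude = 1690 + (-370) = 1320 ft.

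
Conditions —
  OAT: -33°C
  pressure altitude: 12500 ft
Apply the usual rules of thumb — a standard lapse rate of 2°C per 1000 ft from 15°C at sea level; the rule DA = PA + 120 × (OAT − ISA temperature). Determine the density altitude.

ISA temperature at 12500 ft = 15 − 2 × (12500/1000) = -10°C.
ISA deviation = -33 − (-10) = -23°C.
Density altitude = 12500 + 120 × (-23) = 12500 + (-2760) = 9740 ft.

9740 ft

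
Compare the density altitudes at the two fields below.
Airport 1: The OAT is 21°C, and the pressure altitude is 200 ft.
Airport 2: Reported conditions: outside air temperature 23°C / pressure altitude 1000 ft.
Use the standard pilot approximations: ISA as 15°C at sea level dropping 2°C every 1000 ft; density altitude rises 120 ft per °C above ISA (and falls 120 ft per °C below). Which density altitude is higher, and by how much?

Airport 2 by 1232 ft

Airport 1: ISA temp = 14.6°C, deviation +6.4°C, DA = 200 + 120 × 6.4 = 968 ft.
Airport 2: ISA temp = 13°C, deviation +10°C, DA = 1000 + 120 × 10 = 2200 ft.
Airport 2 is higher by 2200 − 968 = 1232 ft.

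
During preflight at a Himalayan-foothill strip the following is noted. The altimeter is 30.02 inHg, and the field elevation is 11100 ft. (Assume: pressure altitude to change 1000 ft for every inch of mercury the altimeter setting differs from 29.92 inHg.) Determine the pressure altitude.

Pressure correction = (29.92 − 30.02) × 1000 = -100 ft.
Pressure altitude = 11100 + (-100) = 11000 ft.

11000 ft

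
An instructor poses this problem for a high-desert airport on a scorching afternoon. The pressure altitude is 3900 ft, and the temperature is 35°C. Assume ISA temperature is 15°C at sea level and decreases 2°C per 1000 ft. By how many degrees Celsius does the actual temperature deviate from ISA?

ISA+27.8°C

ISA temperature at 3900 ft = 15 − 2 × (3900/1000) = 7.2°C.
Deviation = OAT − ISA = 35 − 7.2 = +27.8°C.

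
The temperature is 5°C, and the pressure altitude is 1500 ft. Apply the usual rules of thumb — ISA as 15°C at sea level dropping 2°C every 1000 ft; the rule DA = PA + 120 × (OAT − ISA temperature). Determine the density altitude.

660 ft

ISA temperature at 1500 ft = 15 − 2 × (1500/1000) = 12°C.
ISA deviation = 5 − 12 = -7°C.
Density altitude = 1500 + 120 × (-7) = 1500 + (-840) = 660 ft.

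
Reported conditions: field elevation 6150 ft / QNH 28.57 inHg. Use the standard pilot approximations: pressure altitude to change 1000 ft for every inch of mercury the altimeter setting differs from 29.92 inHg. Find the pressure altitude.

7500 ft

Pressure correction = (29.92 − 28.57) × 1000 = +1350 ft.
Pressure altitude = 6150 + (+1350) = 7500 ft.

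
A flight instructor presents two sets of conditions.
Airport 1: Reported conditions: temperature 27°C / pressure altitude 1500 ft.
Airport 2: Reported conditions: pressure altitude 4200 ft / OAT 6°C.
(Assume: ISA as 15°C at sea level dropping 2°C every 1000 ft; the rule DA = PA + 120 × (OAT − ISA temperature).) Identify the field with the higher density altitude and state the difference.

Airport 2 by 828 ft

Airport 1: ISA temp = 12°C, deviation +15°C, DA = 1500 + 120 × 15 = 3300 ft.
Airport 2: ISA temp = 6.6°C, deviation -0.6°C, DA = 4200 + 120 × (-0.6) = 4128 ft.
Airport 2 is higher by 4128 − 3300 = 828 ft.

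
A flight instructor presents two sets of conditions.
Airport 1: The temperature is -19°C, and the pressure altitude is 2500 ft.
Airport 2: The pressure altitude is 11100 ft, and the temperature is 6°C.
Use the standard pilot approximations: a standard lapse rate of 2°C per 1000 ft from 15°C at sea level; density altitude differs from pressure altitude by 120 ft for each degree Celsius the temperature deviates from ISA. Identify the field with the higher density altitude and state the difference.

Airport 1: ISA temp = 10°C, deviation -29°C, DA = 2500 + 120 × (-29) = -980 ft.
Airport 2: ISA temp = -7.2°C, deviation +13.2°C, DA = 11100 + 120 × 13.2 = 12684 ft.
Airport 2 is higher by 12684 − (-980) = 13664 ft.

Airport 2 by 13664 ft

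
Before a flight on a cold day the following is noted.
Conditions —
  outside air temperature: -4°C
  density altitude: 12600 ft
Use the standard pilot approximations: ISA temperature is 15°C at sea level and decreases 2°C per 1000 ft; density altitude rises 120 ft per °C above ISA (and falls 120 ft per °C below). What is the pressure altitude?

12000 ft

DA = PA + 120 × (OAT − (15 − 2·PA/1000)) = PA + 120·OAT − 1800 + 0.24·PA = 1.24·PA + 120·OAT − 1800.
So 1.24·PA = 12600 − 120 × (-4) + 1800 = 14880.
PA = 14880 / 1.24 = 12000 ft.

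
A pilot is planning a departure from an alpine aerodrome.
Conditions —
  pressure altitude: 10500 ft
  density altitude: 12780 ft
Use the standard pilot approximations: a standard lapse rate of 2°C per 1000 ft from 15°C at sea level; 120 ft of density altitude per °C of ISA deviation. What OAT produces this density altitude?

Density altitude − pressure altitude = 12780 − 10500 = +2280 ft.
At 120 ft/°C that is an ISA deviation of 2280/120 = +19°C.
ISA temperature at 10500 ft = 15 − 2 × (10500/1000) = -6°C.
OAT = ISA + deviation = -6 + (+19) = 13°C.

13°C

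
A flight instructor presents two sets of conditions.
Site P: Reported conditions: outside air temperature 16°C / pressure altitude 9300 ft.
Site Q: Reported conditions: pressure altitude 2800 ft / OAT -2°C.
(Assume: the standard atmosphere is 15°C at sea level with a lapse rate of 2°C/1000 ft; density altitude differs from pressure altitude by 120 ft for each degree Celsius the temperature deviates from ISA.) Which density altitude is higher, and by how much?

Site P: ISA temp = -3.6°C, deviation +19.6°C, DA = 9300 + 120 × 19.6 = 11652 ft.
Site Q: ISA temp = 9.4°C, deviation -11.4°C, DA = 2800 + 120 × (-11.4) = 1432 ft.
Site P is higher by 11652 − 1432 = 10220 ft.

Site P by 10220 ft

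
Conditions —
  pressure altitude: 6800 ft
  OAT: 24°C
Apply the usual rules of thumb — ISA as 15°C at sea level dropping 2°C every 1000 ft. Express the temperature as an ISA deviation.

ISA+22.6°C

ISA temperature at 6800 ft = 15 − 2 × (6800/1000) = 1.4°C.
Deviation = OAT − ISA = 24 − 1.4 = +22.6°C.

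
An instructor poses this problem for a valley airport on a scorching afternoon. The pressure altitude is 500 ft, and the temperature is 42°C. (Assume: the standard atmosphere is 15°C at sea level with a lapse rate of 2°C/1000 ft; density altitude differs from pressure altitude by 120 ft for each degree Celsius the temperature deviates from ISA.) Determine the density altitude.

ISA temperature at 500 ft = 15 − 2 × (500/1000) = 14°C.
ISA deviation = 42 − 14 = +28°C.
Density altitude = 500 + 120 × (28) = 500 + (+3360) = 3860 ft.

3860 ft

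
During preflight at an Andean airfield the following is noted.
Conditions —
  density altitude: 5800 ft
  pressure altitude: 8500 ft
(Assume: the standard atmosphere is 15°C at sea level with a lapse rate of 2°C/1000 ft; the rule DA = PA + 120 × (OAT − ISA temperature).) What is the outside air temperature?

Density altitude − pressure altitude = 5800 − 8500 = -2700 ft.
At 120 ft/°C that is an ISA deviation of -2700/120 = -22.5°C.
ISA temperature at 8500 ft = 15 − 2 × (8500/1000) = -2°C.
OAT = ISA + deviation = -2 + (-22.5) = -24.5°C.

-24.5°C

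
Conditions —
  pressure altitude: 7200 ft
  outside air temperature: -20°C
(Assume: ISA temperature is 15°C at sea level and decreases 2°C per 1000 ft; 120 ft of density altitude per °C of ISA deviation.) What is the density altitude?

ISA temperature at 7200 ft = 15 − 2 × (7200/1000) = 0.6°C.
ISA deviation = -20 − 0.6 = -20.6°C.
Density altitude = 7200 + 120 × (-20.6) = 7200 + (-2472) = 4728 ft.

4728 ft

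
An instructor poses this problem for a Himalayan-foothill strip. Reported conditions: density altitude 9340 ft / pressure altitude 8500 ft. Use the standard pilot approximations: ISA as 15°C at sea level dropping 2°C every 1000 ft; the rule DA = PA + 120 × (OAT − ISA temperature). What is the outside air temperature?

Density altitude − pressure altitude = 9340 − 8500 = +840 ft.
At 120 ft/°C that is an ISA deviation of 840/120 = +7°C.
ISA temperature at 8500 ft = 15 − 2 × (8500/1000) = -2°C.
OAT = ISA + deviation = -2 + (+7) = 5°C.

5°C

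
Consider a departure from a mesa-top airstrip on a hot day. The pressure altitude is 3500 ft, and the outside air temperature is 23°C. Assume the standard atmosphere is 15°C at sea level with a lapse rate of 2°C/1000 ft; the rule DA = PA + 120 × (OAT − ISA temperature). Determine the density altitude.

ISA temperature at 3500 ft = 15 − 2 × (3500/1000) = 8°C.
ISA deviation = 23 − 8 = +15°C.
Density altitude = 3500 + 120 × (15) = 3500 + (+1800) = 5300 ft.

5300 ft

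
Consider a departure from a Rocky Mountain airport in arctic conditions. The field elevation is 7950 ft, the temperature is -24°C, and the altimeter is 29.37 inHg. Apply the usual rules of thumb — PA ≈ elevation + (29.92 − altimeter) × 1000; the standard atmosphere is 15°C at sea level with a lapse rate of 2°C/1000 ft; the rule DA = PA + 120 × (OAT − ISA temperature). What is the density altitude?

5860 ft

Pressure altitude = 7950 + (29.92 − 29.37) × 1000 = 7950 + (+550) = 8500 ft.
ISA temperature at 8500 ft = 15 − 2 × (8500/1000) = -2°C.
ISA deviation = -24 − (-2) = -22°C.
Density altitude = 8500 + 120 × (-22) = 5860 ft.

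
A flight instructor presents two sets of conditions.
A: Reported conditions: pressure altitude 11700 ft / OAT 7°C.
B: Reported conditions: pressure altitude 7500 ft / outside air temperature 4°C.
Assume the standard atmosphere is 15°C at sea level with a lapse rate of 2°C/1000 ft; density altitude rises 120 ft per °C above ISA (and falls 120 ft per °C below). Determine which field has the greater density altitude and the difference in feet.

A: ISA temp = -8.4°C, deviation +15.4°C, DA = 11700 + 120 × 15.4 = 13548 ft.
B: ISA temp = 0°C, deviation +4°C, DA = 7500 + 120 × 4 = 7980 ft.
A is higher by 13548 − 7980 = 5568 ft.

A by 5568 ft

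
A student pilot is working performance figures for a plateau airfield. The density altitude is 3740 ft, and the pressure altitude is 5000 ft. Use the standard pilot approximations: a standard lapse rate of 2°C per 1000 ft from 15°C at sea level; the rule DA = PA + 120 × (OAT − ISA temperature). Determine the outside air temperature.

-5.5°C

Density altitude − pressure altitude = 3740 − 5000 = -1260 ft.
At 120 ft/°C that is an ISA deviation of -1260/120 = -10.5°C.
ISA temperature at 5000 ft = 15 − 2 × (5000/1000) = 5°C.
OAT = ISA + deviation = 5 + (-10.5) = -5.5°C.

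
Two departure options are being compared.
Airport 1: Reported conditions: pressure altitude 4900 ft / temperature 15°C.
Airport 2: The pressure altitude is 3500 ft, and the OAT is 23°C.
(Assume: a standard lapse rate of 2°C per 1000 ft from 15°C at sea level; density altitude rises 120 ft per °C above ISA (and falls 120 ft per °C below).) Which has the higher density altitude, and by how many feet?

Airport 1: ISA temp = 5.2°C, deviation +9.8°C, DA = 4900 + 120 × 9.8 = 6076 ft.
Airport 2: ISA temp = 8°C, deviation +15°C, DA = 3500 + 120 × 15 = 5300 ft.
Airport 1 is higher by 6076 − 5300 = 776 ft.

Airport 1 by 776 ft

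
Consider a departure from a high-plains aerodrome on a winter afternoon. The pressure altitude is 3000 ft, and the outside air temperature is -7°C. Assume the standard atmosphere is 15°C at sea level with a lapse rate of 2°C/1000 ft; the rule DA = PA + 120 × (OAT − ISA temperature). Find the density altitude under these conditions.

1080 ft

ISA temperature at 3000 ft = 15 − 2 × (3000/1000) = 9°C.
ISA deviation = -7 − 9 = -16°C.
Density altitude = 3000 + 120 × (-16) = 3000 + (-1920) = 1080 ft.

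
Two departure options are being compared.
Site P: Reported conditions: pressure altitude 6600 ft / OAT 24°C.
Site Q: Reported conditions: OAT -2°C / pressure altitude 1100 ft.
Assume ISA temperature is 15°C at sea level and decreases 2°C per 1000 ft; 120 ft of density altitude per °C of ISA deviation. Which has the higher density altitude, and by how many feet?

Site P by 9940 ft

Site P: ISA temp = 1.8°C, deviation +22.2°C, DA = 6600 + 120 × 22.2 = 9264 ft.
Site Q: ISA temp = 12.8°C, deviation -14.8°C, DA = 1100 + 120 × (-14.8) = -676 ft.
Site P is higher by 9264 − (-676) = 9940 ft.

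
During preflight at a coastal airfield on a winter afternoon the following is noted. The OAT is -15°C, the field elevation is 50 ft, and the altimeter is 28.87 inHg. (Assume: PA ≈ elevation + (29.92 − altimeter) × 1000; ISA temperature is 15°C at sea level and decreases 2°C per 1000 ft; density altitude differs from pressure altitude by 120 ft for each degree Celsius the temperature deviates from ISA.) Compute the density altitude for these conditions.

Pressure altitude = 50 + (29.92 − 28.87) × 1000 = 50 + (+1050) = 1100 ft.
ISA temperature at 1100 ft = 15 − 2 × (1100/1000) = 12.8°C.
ISA deviation = -15 − 12.8 = -27.8°C.
Density altitude = 1100 + 120 × (-27.8) = -2236 ft.

-2236 ft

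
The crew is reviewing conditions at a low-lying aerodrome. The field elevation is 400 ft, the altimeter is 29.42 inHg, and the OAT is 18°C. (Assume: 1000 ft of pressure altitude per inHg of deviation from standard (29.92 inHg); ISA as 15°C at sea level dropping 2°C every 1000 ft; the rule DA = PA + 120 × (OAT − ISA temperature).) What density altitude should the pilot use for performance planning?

Pressure altitude = 400 + (29.92 − 29.42) × 1000 = 400 + (+500) = 900 ft.
ISA temperature at 900 ft = 15 − 2 × (900/1000) = 13.2°C.
ISA deviation = 18 − 13.2 = +4.8°C.
Density altitude = 900 + 120 × (4.8) = 1476 ft.

1476 ft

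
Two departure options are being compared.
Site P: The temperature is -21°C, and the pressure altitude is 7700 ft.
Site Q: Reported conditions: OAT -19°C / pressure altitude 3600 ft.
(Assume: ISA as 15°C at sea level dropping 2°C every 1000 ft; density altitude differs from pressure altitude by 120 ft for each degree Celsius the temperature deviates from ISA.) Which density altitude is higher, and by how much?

Site P by 4844 ft

Site P: ISA temp = -0.4°C, deviation -20.6°C, DA = 7700 + 120 × (-20.6) = 5228 ft.
Site Q: ISA temp = 7.8°C, deviation -26.8°C, DA = 3600 + 120 × (-26.8) = 384 ft.
Site P is higher by 5228 − 384 = 4844 ft.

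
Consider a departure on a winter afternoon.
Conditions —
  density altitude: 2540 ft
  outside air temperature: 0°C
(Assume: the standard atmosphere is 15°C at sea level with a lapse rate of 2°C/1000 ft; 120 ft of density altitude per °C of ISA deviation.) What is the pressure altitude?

3500 ft

DA = PA + 120 × (OAT − (15 − 2·PA/1000)) = PA + 120·OAT − 1800 + 0.24·PA = 1.24·PA + 120·OAT − 1800.
So 1.24·PA = 2540 − 120 × 0 + 1800 = 4340.
PA = 4340 / 1.24 = 3500 ft.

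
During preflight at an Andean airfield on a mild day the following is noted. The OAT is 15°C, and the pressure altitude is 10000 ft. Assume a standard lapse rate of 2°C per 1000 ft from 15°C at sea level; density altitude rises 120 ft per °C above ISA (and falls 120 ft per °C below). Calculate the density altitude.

ISA temperature at 10000 ft = 15 − 2 × (10000/1000) = -5°C.
ISA deviation = 15 − (-5) = +20°C.
Density altitude = 10000 + 120 × (20) = 10000 + (+2400) = 12400 ft.

12400 ft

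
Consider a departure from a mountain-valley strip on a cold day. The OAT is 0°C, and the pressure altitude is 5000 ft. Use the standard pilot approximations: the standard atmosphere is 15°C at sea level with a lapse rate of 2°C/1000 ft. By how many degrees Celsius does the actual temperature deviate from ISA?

ISA temperature at 5000 ft = 15 − 2 × (5000/1000) = 5°C.
Deviation = OAT − ISA = 0 − 5 = -5°C.

ISA-5°C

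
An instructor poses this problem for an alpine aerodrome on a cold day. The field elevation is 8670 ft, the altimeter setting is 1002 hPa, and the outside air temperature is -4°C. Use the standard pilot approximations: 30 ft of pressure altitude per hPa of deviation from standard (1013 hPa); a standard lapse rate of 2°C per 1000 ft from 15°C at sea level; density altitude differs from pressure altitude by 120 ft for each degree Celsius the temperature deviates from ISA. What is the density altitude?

8880 ft

Pressure altitude = 8670 + (1013 − 1002) × 30 = 8670 + (+330) = 9000 ft.
ISA temperature at 9000 ft = 15 − 2 × (9000/1000) = -3°C.
ISA deviation = -4 − (-3) = -1°C.
Density altitude = 9000 + 120 × (-1) = 8880 ft.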